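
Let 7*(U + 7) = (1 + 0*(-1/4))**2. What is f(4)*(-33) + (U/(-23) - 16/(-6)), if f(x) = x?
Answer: -62324/483 ≈ -129.04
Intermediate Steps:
U = -48/7 (U = -7 + (1 + 0*(-1/4))**2/7 = -7 + (1 + 0)**2/7 = -7 + (1/7)*1**2 = -7 + (1/7)*1 = -7 + 1/7 = -48/7 ≈ -6.8571)
f(4)*(-33) + (U/(-23) - 16/(-6)) = 4*(-33) + (-48/7/(-23) - 16/(-6)) = -132 + (-48/7*(-1/23) - 16*(-1/6)) = -132 + (48/161 + 8/3) = -132 + 1432/483 = -62324/483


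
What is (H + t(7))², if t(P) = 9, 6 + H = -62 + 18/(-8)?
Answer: 60025/16 ≈ 3751.6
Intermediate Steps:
H = -281/4 (H = -6 + (-62 + 18/(-8)) = -6 + (-62 + 18*(-⅛)) = -6 + (-62 - 9/4) = -6 - 257/4 = -281/4 ≈ -70.250)
(H + t(7))² = (-281/4 + 9)² = (-245/4)² = 60025/16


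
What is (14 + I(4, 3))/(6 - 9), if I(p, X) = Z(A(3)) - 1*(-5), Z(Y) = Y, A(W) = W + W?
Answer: -25/3 ≈ -8.3333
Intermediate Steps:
A(W) = 2*W
I(p, X) = 11 (I(p, X) = 2*3 - 1*(-5) = 6 + 5 = 11)
(14 + I(4, 3))/(6 - 9) = (14 + 11)/(6 - 9) = 25/(-3) = -⅓*25 = -25/3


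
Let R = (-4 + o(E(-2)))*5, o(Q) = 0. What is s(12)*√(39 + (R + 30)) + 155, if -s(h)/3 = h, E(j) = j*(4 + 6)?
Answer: -97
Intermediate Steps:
E(j) = 10*j (E(j) = j*10 = 10*j)
s(h) = -3*h
R = -20 (R = (-4 + 0)*5 = -4*5 = -20)
s(12)*√(39 + (R + 30)) + 155 = (-3*12)*√(39 + (-20 + 30)) + 155 = -36*√(39 + 10) + 155 = -36*√49 + 155 = -36*7 + 155 = -252 + 155 = -97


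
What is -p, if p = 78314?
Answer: -78314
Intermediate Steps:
-p = -1*78314 = -78314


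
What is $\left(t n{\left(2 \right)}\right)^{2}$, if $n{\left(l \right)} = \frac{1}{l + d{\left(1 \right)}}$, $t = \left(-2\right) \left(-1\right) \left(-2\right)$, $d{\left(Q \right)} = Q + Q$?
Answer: $1$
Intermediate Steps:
$d{\left(Q \right)} = 2 Q$
$t = -4$ ($t = 2 \left(-2\right) = -4$)
$n{\left(l \right)} = \frac{1}{2 + l}$ ($n{\left(l \right)} = \frac{1}{l + 2 \cdot 1} = \frac{1}{l + 2} = \frac{1}{2 + l}$)
$\left(t n{\left(2 \right)}\right)^{2} = \left(- \frac{4}{2 + 2}\right)^{2} = \left(- \frac{4}{4}\right)^{2} = \left(\left(-4\right) \frac{1}{4}\right)^{2} = \left(-1\right)^{2} = 1$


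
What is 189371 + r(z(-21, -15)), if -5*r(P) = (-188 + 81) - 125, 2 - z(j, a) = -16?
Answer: 947087/5 ≈ 1.8942e+5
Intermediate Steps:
z(j, a) = 18 (z(j, a) = 2 - 1*(-16) = 2 + 16 = 18)
r(P) = 232/5 (r(P) = -((-188 + 81) - 125)/5 = -(-107 - 125)/5 = -1/5*(-232) = 232/5)
189371 + r(z(-21, -15)) = 189371 + 232/5 = 947087/5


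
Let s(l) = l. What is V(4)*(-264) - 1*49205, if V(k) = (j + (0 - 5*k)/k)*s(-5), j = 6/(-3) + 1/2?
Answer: -57785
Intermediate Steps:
j = -3/2 (j = 6*(-1/3) + 1*(1/2) = -2 + 1/2 = -3/2 ≈ -1.5000)
V(k) = 65/2 (V(k) = (-3/2 + (0 - 5*k)/k)*(-5) = (-3/2 + (-5*k)/k)*(-5) = (-3/2 - 5)*(-5) = -13/2*(-5) = 65/2)
V(4)*(-264) - 1*49205 = (65/2)*(-264) - 1*49205 = -8580 - 49205 = -57785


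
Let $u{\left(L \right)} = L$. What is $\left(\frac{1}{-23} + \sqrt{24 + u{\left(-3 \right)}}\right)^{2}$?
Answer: $\frac{11110}{529} - \frac{2 \sqrt{21}}{23} \approx 20.603$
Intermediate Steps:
$\left(\frac{1}{-23} + \sqrt{24 + u{\left(-3 \right)}}\right)^{2} = \left(\frac{1}{-23} + \sqrt{24 - 3}\right)^{2} = \left(- \frac{1}{23} + \sqrt{21}\right)^{2}$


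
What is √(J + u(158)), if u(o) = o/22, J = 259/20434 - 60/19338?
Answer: √31191787055350130/65858782 ≈ 2.6817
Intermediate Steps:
J = 630417/65858782 (J = 259*(1/20434) - 60*1/19338 = 259/20434 - 10/3223 = 630417/65858782 ≈ 0.0095723)
u(o) = o/22 (u(o) = o*(1/22) = o/22)
√(J + u(158)) = √(630417/65858782 + (1/22)*158) = √(630417/65858782 + 79/11) = √(473616215/65858782) = √31191787055350130/65858782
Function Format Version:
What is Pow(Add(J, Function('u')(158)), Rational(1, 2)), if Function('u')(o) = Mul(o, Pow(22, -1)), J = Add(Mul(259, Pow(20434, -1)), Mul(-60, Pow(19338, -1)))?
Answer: Mul(Rational(1, 65858782), Pow(31191787055350130, Rational(1, 2))) ≈ 2.6817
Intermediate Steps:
J = Rational(630417, 65858782) (J = Add(Mul(259, Rational(1, 20434)), Mul(-60, Rational(1, 19338))) = Add(Rational(259, 20434), Rational(-10, 3223)) = Rational(630417, 65858782) ≈ 0.0095723)
Function('u')(o) = Mul(Rational(1, 22), o) (Function('u')(o) = Mul(o, Rational(1, 22)) = Mul(Rational(1, 22), o))
Pow(Add(J, Function('u')(158)), Rational(1, 2)) = Pow(Add(Rational(630417, 65858782), Mul(Rational(1, 22), 158)), Rational(1, 2)) = Pow(Add(Rational(630417, 65858782), Rational(79, 11)), Rational(1, 2)) = Pow(Rational(473616215, 65858782), Rational(1, 2)) = Mul(Rational(1, 65858782), Pow(31191787055350130, Rational(1, 2)))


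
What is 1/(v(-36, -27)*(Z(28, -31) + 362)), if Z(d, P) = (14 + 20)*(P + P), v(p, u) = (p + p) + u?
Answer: 1/172854 ≈ 5.7852e-6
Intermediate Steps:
v(p, u) = u + 2*p (v(p, u) = 2*p + u = u + 2*p)
Z(d, P) = 68*P (Z(d, P) = 34*(2*P) = 68*P)
1/(v(-36, -27)*(Z(28, -31) + 362)) = 1/((-27 + 2*(-36))*(68*(-31) + 362)) = 1/((-27 - 72)*(-2108 + 362)) = 1/(-99*(-1746)) = 1/172854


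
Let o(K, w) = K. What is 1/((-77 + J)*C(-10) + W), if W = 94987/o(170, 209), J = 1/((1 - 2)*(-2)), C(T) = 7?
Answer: 85/1976 ≈ 0.043016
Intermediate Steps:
J = ½ (J = 1/(-1*(-2)) = 1/2 = ½ ≈ 0.50000)
W = 94987/170 ≈ 558.75
1/((-77 + J)*C(-10) + W) = 1/((-77 + ½)*7 + 94987/170) = 1/(-153/2*7 + 94987/170) = 1/(-1071/2 + 94987/170) = 1/(1976/85) = 85/1976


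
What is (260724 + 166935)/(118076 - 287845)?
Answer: -427659/169769 ≈ -2.5191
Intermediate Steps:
(260724 + 166935)/(118076 - 287845) = 427659/(-169769) = 427659*(-1/169769) = -427659/169769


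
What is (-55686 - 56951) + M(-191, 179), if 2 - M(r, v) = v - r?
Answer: -113005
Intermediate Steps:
M(r, v) = 2 + r - v (M(r, v) = 2 - (v - r) = 2 + (r - v) = 2 + r - v)
(-55686 - 56951) + M(-191, 179) = (-55686 - 56951) + (2 - 191 - 1*179) = -112637 + (2 - 191 - 179) = -112637 - 368 = -113005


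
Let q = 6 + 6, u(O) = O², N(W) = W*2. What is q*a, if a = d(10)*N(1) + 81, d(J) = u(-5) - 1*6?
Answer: 1428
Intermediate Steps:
N(W) = 2*W
d(J) = 19 (d(J) = (-5)² - 1*6 = 25 - 6 = 19)
q = 12
a = 119 (a = 19*(2*1) + 81 = 19*2 + 81 = 38 + 81 = 119)
q*a = 12*119 = 1428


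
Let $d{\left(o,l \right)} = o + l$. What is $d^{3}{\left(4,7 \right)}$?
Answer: $1331$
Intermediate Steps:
$d{\left(o,l \right)} = l + o$
$d^{3}{\left(4,7 \right)} = \left(7 + 4\right)^{3} = 11^{3} = 1331$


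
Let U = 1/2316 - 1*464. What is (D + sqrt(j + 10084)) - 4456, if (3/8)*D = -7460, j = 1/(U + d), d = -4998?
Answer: -73048/3 + 4*sqrt(100854035286039853)/12649991 ≈ -24249.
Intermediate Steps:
U = -1074623/2316 (U = 1/2316 - 464 = -1074623/2316 ≈ -464.00)
j = -2316/12649991 (j = 1/(-1074623/2316 - 4998) = 1/(-12649991/2316) = -2316/12649991 ≈ -0.00018308)
D = -59680/3 (D = (8/3)*(-7460) = -59680/3 ≈ -19893.)
(D + sqrt(j + 10084)) - 4456 = (-59680/3 + sqrt(-2316/12649991 + 10084)) - 4456 = (-59680/3 + sqrt(127562506928/12649991)) - 4456 = (-59680/3 + 4*sqrt(100854035286039853)/12649991) - 4456 = -73048/3 + 4*sqrt(100854035286039853)/12649991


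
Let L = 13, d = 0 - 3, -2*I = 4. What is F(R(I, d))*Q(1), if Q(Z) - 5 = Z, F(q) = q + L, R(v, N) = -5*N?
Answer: 168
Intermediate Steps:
I = -2 (I = -½*4 = -2)
d = -3
F(q) = 13 + q (F(q) = q + 13 = 13 + q)
Q(Z) = 5 + Z
F(R(I, d))*Q(1) = (13 - 5*(-3))*(5 + 1) = (13 + 15)*6 = 28*6 = 168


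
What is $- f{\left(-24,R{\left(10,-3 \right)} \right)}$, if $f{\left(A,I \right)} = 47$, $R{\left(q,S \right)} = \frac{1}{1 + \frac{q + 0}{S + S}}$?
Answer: $-47$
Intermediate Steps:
$R{\left(q,S \right)} = \frac{1}{1 + \frac{q}{2 S}}$
$- f{\left(-24,R{\left(10,-3 \right)} \right)} = \left(-1\right) 47 = -47$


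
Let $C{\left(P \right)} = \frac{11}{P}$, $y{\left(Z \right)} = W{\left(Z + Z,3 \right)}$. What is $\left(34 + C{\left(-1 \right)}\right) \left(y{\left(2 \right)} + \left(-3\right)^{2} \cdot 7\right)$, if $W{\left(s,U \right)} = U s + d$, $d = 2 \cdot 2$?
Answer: $1817$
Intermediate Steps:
$d = 4$
$W{\left(s,U \right)} = 4 + U s$ ($W{\left(s,U \right)} = U s + 4 = 4 + U s$)
$y{\left(Z \right)} = 4 + 6 Z$ ($y{\left(Z \right)} = 4 + 3 \left(Z + Z\right) = 4 + 3 \cdot 2 Z = 4 + 6 Z$)
$\left(34 + C{\left(-1 \right)}\right) \left(y{\left(2 \right)} + \left(-3\right)^{2} \cdot 7\right) = \left(34 + \frac{11}{-1}\right) \left(\left(4 + 6 \cdot 2\right) + \left(-3\right)^{2} \cdot 7\right) = \left(34 + 11 \left(-1\right)\right) \left(\left(4 + 12\right) + 9 \cdot 7\right) = \left(34 - 11\right) \left(16 + 63\right) = 23 \cdot 79 = 1817$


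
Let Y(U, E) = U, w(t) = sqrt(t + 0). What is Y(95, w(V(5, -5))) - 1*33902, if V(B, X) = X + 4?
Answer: -33807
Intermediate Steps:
V(B, X) = 4 + X
w(t) = sqrt(t)
Y(95, w(V(5, -5))) - 1*33902 = 95 - 1*33902 = 95 - 33902 = -33807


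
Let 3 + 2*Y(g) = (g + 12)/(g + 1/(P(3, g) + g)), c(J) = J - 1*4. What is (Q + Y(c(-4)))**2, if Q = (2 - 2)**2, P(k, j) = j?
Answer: 203401/66564 ≈ 3.0557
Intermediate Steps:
c(J) = -4 + J (c(J) = J - 4 = -4 + J)
Q = 0 (Q = 0**2 = 0)
Y(g) = -3/2 + (12 + g)/(2*(g + 1/(2*g))) (Y(g) = -3/2 + ((g + 12)/(g + 1/(g + g)))/2 = -3/2 + ((12 + g)/(g + 1/(2*g)))/2 = -3/2 + (12 + g)/(2*(g + 1/(2*g))))
(Q + Y(c(-4)))**2 = (0 + (-3 - 4*(-4 - 4)**2 + 24*(-4 - 4))/(2*(1 + 2*(-4 - 4)**2)))**2 = (0 + (-3 - 4*(-8)**2 + 24*(-8))/(2*(1 + 2*(-8)**2)))**2 = (0 + (-3 - 4*64 - 192)/(2*(1 + 2*64)))**2 = (0 + (-3 - 256 - 192)/(2*(1 + 128)))**2 = (0 + (1/2)*(-451)/129)**2 = (0 + (1/2)*(1/129)*(-451))**2 = (0 - 451/258)**2 = (-451/258)**2 = 203401/66564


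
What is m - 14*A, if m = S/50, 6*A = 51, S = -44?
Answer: -2997/25 ≈ -119.88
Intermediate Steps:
A = 17/2 (A = (⅙)*51 = 17/2 ≈ 8.5000)
m = -22/25 (m = -44/50 = -44*1/50 = -22/25 ≈ -0.88000)
m - 14*A = -22/25 - 14*17/2 = -22/25 - 119 = -2997/25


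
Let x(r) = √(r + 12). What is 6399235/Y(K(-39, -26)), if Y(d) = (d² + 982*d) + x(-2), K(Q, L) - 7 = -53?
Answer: -137762731080/926909563 - 6399235*√10/1853819126 ≈ -148.64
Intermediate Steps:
x(r) = √(12 + r)
K(Q, L) = -46 (K(Q, L) = 7 - 53 = -46)
Y(d) = √10 + d² + 982*d (Y(d) = (d² + 982*d) + √(12 - 2) = (d² + 982*d) + √10 = √10 + d² + 982*d)
6399235/Y(K(-39, -26)) = 6399235/(√10 + (-46)² + 982*(-46)) = 6399235/(√10 + 2116 - 45172) = 6399235/(-43056 + √10)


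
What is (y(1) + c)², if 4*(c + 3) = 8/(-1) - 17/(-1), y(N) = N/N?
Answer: 1/16 ≈ 0.062500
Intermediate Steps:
y(N) = 1
c = -¾ (c = -3 + (8/(-1) - 17/(-1))/4 = -3 + (8*(-1) - 17*(-1))/4 = -3 + (-8 + 17)/4 = -3 + (¼)*9 = -3 + 9/4 = -¾ ≈ -0.75000)
(y(1) + c)² = (1 - ¾)² = (¼)² = 1/16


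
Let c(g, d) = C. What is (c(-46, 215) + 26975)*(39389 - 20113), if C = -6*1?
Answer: 519854444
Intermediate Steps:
C = -6
c(g, d) = -6
(c(-46, 215) + 26975)*(39389 - 20113) = (-6 + 26975)*(39389 - 20113) = 26969*19276 = 519854444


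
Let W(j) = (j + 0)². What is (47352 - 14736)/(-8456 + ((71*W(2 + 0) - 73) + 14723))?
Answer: 16308/3239 ≈ 5.0349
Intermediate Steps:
W(j) = j²
(47352 - 14736)/(-8456 + ((71*W(2 + 0) - 73) + 14723)) = (47352 - 14736)/(-8456 + ((71*(2 + 0)² - 73) + 14723)) = 32616/(-8456 + ((71*2² - 73) + 14723)) = 32616/(-8456 + ((71*4 - 73) + 14723)) = 32616/(-8456 + ((284 - 73) + 14723)) = 32616/(-8456 + (211 + 14723)) = 32616/(-8456 + 14934) = 32616/6478 = 32616*(1/6478) = 16308/3239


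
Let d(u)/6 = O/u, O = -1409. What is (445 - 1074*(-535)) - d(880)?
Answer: 253019627/440 ≈ 5.7505e+5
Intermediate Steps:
d(u) = -8454/u (d(u) = 6*(-1409/u) = -8454/u)
(445 - 1074*(-535)) - d(880) = (445 - 1074*(-535)) - (-8454)/880 = (445 + 574590) - (-8454)/880 = 575035 - 1*(-4227/440) = 575035 + 4227/440 = 253019627/440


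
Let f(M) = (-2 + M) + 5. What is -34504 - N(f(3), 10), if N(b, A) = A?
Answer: -34514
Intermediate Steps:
f(M) = 3 + M
-34504 - N(f(3), 10) = -34504 - 1*10 = -34504 - 10 = -34514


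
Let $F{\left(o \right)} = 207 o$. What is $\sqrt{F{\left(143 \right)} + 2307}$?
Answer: $2 \sqrt{7977} \approx 178.63$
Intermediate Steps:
$\sqrt{F{\left(143 \right)} + 2307} = \sqrt{207 \cdot 143 + 2307} = \sqrt{29601 + 2307} = \sqrt{31908} = 2 \sqrt{7977}$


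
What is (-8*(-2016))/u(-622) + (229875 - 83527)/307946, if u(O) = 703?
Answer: 2534717866/108243019 ≈ 23.417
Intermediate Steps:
(-8*(-2016))/u(-622) + (229875 - 83527)/307946 = -8*(-2016)/703 + (229875 - 83527)/307946 = 16128*(1/703) + 146348*(1/307946) = 16128/703 + 73174/153973 = 2534717866/108243019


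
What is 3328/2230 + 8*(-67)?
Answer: -595976/1115 ≈ -534.51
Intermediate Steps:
3328/2230 + 8*(-67) = 3328*(1/2230) - 536 = 1664/1115 - 536 = -595976/1115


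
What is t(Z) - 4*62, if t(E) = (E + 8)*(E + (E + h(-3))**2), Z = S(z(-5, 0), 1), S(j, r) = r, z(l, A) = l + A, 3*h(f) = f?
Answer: -239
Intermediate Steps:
h(f) = f/3
z(l, A) = A + l
Z = 1
t(E) = (8 + E)*(E + (-1 + E)**2) (t(E) = (E + 8)*(E + (E + (1/3)*(-3))**2) = (8 + E)*(E + (E - 1)**2) = (8 + E)*(E + (-1 + E)**2))
t(Z) - 4*62 = (8 + 1**3 - 7*1 + 7*1**2) - 4*62 = (8 + 1 - 7 + 7*1) - 248 = (8 + 1 - 7 + 7) - 248 = 9 - 248 = -239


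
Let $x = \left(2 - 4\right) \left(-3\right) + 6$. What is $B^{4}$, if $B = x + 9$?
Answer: $194481$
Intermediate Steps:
$x = 12$ ($x = \left(-2\right) \left(-3\right) + 6 = 6 + 6 = 12$)
$B = 21$ ($B = 12 + 9 = 21$)
$B^{4} = 21^{4} = 194481$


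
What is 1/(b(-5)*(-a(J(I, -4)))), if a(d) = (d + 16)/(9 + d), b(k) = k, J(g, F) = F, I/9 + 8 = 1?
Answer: 1/12 ≈ 0.083333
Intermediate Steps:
I = -63 (I = -72 + 9*1 = -72 + 9 = -63)
a(d) = (16 + d)/(9 + d)
1/(b(-5)*(-a(J(I, -4)))) = 1/(-(-5)*(16 - 4)/(9 - 4)) = 1/(-(-5)*12/5) = 1/(-5*(-12/5)) = 1/12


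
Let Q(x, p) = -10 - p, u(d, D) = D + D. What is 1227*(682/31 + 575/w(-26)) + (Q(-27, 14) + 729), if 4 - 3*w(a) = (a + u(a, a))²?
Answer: 33258669/1216 ≈ 27351.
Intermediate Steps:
u(d, D) = 2*D
w(a) = 4/3 - 3*a² (w(a) = 4/3 - (a + 2*a)²/3 = 4/3 - 9*a²/3 = 4/3 - 3*a²)
1227*(682/31 + 575/w(-26)) + (Q(-27, 14) + 729) = 1227*(682/31 + 575/(4/3 - 3*(-26)²)) + ((-10 - 1*14) + 729) = 1227*(682*(1/31) + 575/(4/3 - 3*676)) + ((-10 - 14) + 729) = 1227*(22 + 575/(4/3 - 2028)) + (-24 + 729) = 1227*(22 + 575/(-6080/3)) + 705 = 1227*(22 + 575*(-3/6080)) + 705 = 1227*(22 - 345/1216) + 705 = 1227*(26407/1216) + 705 = 32401389/1216 + 705 = 33258669/1216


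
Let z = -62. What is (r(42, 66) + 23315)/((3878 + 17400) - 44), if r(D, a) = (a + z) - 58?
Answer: 23261/21234 ≈ 1.0955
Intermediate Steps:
r(D, a) = -120 + a (r(D, a) = (a - 62) - 58 = (-62 + a) - 58 = -120 + a)
(r(42, 66) + 23315)/((3878 + 17400) - 44) = ((-120 + 66) + 23315)/((3878 + 17400) - 44) = (-54 + 23315)/(21278 - 44) = 23261/21234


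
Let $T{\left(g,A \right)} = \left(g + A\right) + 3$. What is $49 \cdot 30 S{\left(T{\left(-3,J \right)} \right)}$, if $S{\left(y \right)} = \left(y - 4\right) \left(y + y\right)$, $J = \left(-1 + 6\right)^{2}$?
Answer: $1543500$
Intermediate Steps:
$J = 25$ ($J = 5^{2} = 25$)
$T{\left(g,A \right)} = 3 + A + g$ ($T{\left(g,A \right)} = \left(A + g\right) + 3 = 3 + A + g$)
$S{\left(y \right)} = 2 y \left(-4 + y\right)$ ($S{\left(y \right)} = \left(-4 + y\right) 2 y = 2 y \left(-4 + y\right)$)
$49 \cdot 30 S{\left(T{\left(-3,J \right)} \right)} = 49 \cdot 30 \cdot 2 \left(3 + 25 - 3\right) \left(-4 + \left(3 + 25 - 3\right)\right) = 49 \cdot 30 \cdot 2 \cdot 25 \left(-4 + 25\right) = 49 \cdot 30 \cdot 2 \cdot 25 \cdot 21 = 49 \cdot 30 \cdot 1050 = 49 \cdot 31500 = 1543500$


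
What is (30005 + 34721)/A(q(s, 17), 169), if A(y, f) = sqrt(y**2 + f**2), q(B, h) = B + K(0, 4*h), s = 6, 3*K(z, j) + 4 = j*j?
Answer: 64726*sqrt(2418677)/2418677 ≈ 41.619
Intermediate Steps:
K(z, j) = -4/3 + j**2/3 (K(z, j) = -4/3 + (j*j)/3 = -4/3 + j**2/3)
q(B, h) = -4/3 + B + 16*h**2/3 (q(B, h) = B + (-4/3 + (4*h)**2/3) = B + (-4/3 + (16*h**2)/3) = B + (-4/3 + 16*h**2/3) = -4/3 + B + 16*h**2/3)
A(y, f) = sqrt(f**2 + y**2)
(30005 + 34721)/A(q(s, 17), 169) = (30005 + 34721)/(sqrt(169**2 + (-4/3 + 6 + (16/3)*17**2)**2)) = 64726/(sqrt(28561 + (-4/3 + 6 + (16/3)*289)**2)) = 64726/(sqrt(28561 + (-4/3 + 6 + 4624/3)**2)) = 64726/(sqrt(28561 + 1546**2)) = 64726/(sqrt(28561 + 2390116)) = 64726/(sqrt(2418677)) = 64726*(sqrt(2418677)/2418677) = 64726*sqrt(2418677)/2418677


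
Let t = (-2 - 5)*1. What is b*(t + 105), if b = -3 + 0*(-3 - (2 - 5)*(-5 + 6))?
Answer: -294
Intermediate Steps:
t = -7 (t = -7*1 = -7)
b = -3 (b = -3 + 0*(-3 - (-3)) = -3 + 0*(-3 - 1*(-3)) = -3 + 0*(-3 + 3) = -3 + 0*0 = -3 + 0 = -3)
b*(t + 105) = -3*(-7 + 105) = -3*98 = -294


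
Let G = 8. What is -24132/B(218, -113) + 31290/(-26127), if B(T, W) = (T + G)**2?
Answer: -185722067/111205221 ≈ -1.6701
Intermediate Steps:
B(T, W) = (8 + T)**2 (B(T, W) = (T + 8)**2 = (8 + T)**2)
-24132/B(218, -113) + 31290/(-26127) = -24132/(8 + 218)**2 + 31290/(-26127) = -24132/(226**2) + 31290*(-1/26127) = -24132/51076 - 10430/8709 = -24132*1/51076 - 10430/8709 = -6033/12769 - 10430/8709 = -185722067/111205221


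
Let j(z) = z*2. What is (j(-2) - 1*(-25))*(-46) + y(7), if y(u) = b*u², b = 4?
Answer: -770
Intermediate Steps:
j(z) = 2*z
y(u) = 4*u²
(j(-2) - 1*(-25))*(-46) + y(7) = (2*(-2) - 1*(-25))*(-46) + 4*7² = (-4 + 25)*(-46) + 4*49 = 21*(-46) + 196 = -966 + 196 = -770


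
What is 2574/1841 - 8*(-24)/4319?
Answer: 1638654/1135897 ≈ 1.4426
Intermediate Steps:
2574/1841 - 8*(-24)/4319 = 2574*(1/1841) + 192*(1/4319) = 2574/1841 + 192/4319 = 1638654/1135897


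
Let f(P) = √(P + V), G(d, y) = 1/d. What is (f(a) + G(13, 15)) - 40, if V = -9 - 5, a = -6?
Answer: -519/13 + 2*I*√5 ≈ -39.923 + 4.4721*I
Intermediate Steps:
V = -14
f(P) = √(-14 + P) (f(P) = √(P - 14) = √(-14 + P))
(f(a) + G(13, 15)) - 40 = (√(-14 - 6) + 1/13) - 40 = (√(-20) + 1/13) - 40 = (2*I*√5 + 1/13) - 40 = (1/13 + 2*I*√5) - 40 = -519/13 + 2*I*√5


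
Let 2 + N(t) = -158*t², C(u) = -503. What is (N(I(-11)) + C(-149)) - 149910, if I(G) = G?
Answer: -169533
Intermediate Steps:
N(t) = -2 - 158*t²
(N(I(-11)) + C(-149)) - 149910 = ((-2 - 158*(-11)²) - 503) - 149910 = ((-2 - 158*121) - 503) - 149910 = ((-2 - 19118) - 503) - 149910 = (-19120 - 503) - 149910 = -19623 - 149910 = -169533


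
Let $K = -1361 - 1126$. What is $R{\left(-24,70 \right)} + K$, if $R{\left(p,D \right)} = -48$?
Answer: $-2535$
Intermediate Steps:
$K = -2487$ ($K = -1361 - 1126 = -2487$)
$R{\left(-24,70 \right)} + K = -48 - 2487 = -2535$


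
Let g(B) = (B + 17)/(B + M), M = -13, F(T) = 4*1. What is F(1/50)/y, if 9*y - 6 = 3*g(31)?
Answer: 18/7 ≈ 2.5714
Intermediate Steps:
F(T) = 4
g(B) = (17 + B)/(-13 + B) (g(B) = (B + 17)/(B - 13) = (17 + B)/(-13 + B))
y = 14/9 (y = ⅔ + (3*((17 + 31)/(-13 + 31)))/9 = ⅔ + (3*(48/18))/9 = ⅔ + (3*((1/18)*48))/9 = ⅔ + (3*(8/3))/9 = ⅔ + (⅑)*8 = ⅔ + 8/9 = 14/9 ≈ 1.5556)
F(1/50)/y = 4/(14/9) = 4*(9/14) = 18/7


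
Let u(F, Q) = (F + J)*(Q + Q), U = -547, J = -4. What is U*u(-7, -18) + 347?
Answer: -216265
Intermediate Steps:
u(F, Q) = 2*Q*(-4 + F) (u(F, Q) = (F - 4)*(Q + Q) = (-4 + F)*(2*Q) = 2*Q*(-4 + F))
U*u(-7, -18) + 347 = -1094*(-18)*(-4 - 7) + 347 = -1094*(-18)*(-11) + 347 = -547*396 + 347 = -216612 + 347 = -216265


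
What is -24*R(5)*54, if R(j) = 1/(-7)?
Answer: 1296/7 ≈ 185.14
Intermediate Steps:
R(j) = -⅐
-24*R(5)*54 = -24*(-⅐)*54 = (24/7)*54 = 1296/7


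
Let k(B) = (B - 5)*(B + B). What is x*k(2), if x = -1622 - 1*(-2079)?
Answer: -5484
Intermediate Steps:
k(B) = 2*B*(-5 + B) (k(B) = (-5 + B)*(2*B) = 2*B*(-5 + B))
x = 457 (x = -1622 + 2079 = 457)
x*k(2) = 457*(2*2*(-5 + 2)) = 457*(2*2*(-3)) = 457*(-12) = -5484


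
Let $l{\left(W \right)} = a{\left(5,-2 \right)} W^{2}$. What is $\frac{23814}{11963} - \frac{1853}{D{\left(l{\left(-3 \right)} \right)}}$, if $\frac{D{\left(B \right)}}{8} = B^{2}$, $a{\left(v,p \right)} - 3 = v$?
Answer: $\frac{137920967}{70875648} \approx 1.946$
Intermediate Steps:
$a{\left(v,p \right)} = 3 + v$
$l{\left(W \right)} = 8 W^{2}$ ($l{\left(W \right)} = \left(3 + 5\right) W^{2} = 8 W^{2}$)
$D{\left(B \right)} = 8 B^{2}$
$\frac{23814}{11963} - \frac{1853}{D{\left(l{\left(-3 \right)} \right)}} = \frac{23814}{11963} - \frac{1853}{8 \left(8 \left(-3\right)^{2}\right)^{2}} = 23814 \cdot \frac{1}{11963} - \frac{1853}{8 \left(8 \cdot 9\right)^{2}} = \frac{3402}{1709} - \frac{1853}{8 \cdot 72^{2}} = \frac{3402}{1709} - \frac{1853}{8 \cdot 5184} = \frac{3402}{1709} - \frac{1853}{41472} = \frac{137920967}{70875648}$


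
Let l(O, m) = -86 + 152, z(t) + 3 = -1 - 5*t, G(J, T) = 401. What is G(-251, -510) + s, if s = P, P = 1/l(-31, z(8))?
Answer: 26467/66 ≈ 401.02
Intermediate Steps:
z(t) = -4 - 5*t (z(t) = -3 + (-1 - 5*t) = -4 - 5*t)
l(O, m) = 66
P = 1/66 ≈ 0.015152
s = 1/66 ≈ 0.015152
G(-251, -510) + s = 401 + 1/66 = 26467/66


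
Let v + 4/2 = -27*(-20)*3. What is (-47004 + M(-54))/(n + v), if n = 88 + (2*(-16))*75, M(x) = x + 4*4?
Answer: 23521/347 ≈ 67.784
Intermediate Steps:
M(x) = 16 + x (M(x) = x + 16 = 16 + x)
v = 1618 (v = -2 - 27*(-20)*3 = -2 + 540*3 = -2 + 1620 = 1618)
n = -2312 (n = 88 - 32*75 = 88 - 2400 = -2312)
(-47004 + M(-54))/(n + v) = (-47004 + (16 - 54))/(-2312 + 1618) = (-47004 - 38)/(-694) = -47042*(-1/694) = 23521/347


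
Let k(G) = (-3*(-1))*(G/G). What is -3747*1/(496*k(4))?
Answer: -1249/496 ≈ -2.5181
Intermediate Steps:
k(G) = 3 (k(G) = 3*1 = 3)
-3747*1/(496*k(4)) = -3747/(496*3) = -3747/1488 = -3747*1/1488 = -1249/496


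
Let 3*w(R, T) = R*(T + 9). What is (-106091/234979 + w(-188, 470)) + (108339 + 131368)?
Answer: 147817686278/704937 ≈ 2.0969e+5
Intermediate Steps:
w(R, T) = R*(9 + T)/3 (w(R, T) = (R*(T + 9))/3 = (R*(9 + T))/3 = R*(9 + T)/3)
(-106091/234979 + w(-188, 470)) + (108339 + 131368) = (-106091/234979 + (⅓)*(-188)*(9 + 470)) + (108339 + 131368) = (-106091*1/234979 + (⅓)*(-188)*479) + 239707 = (-106091/234979 - 90052/3) + 239707 = -21160647181/704937 + 239707 = 147817686278/704937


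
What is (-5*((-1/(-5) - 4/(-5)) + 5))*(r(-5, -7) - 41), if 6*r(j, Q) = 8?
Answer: 1190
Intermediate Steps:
r(j, Q) = 4/3 (r(j, Q) = (1/6)*8 = 4/3)
(-5*((-1/(-5) - 4/(-5)) + 5))*(r(-5, -7) - 41) = (-5*((-1/(-5) - 4/(-5)) + 5))*(4/3 - 41) = -5*((-1*(-1/5) - 4*(-1/5)) + 5)*(-119/3) = -5*((1/5 + 4/5) + 5)*(-119/3) = -5*(1 + 5)*(-119/3) = -5*6*(-119/3) = -30*(-119/3) = 1190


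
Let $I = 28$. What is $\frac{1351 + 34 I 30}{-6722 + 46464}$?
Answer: $\frac{29911}{39742} \approx 0.75263$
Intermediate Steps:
$\frac{1351 + 34 I 30}{-6722 + 46464} = \frac{1351 + 34 \cdot 28 \cdot 30}{-6722 + 46464} = \frac{1351 + 952 \cdot 30}{39742} = \left(1351 + 28560\right) \frac{1}{39742} = 29911 \cdot \frac{1}{39742} = \frac{29911}{39742}$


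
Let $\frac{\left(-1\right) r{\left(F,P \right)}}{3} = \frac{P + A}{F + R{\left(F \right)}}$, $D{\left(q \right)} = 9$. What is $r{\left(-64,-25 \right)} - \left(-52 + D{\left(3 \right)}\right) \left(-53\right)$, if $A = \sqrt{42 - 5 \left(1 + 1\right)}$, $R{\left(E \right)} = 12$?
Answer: $- \frac{118583}{52} + \frac{3 \sqrt{2}}{13} \approx -2280.1$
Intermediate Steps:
$A = 4 \sqrt{2}$ ($A = \sqrt{42 - 10} = \sqrt{32} = 4 \sqrt{2} \approx 5.6569$)
$r{\left(F,P \right)} = - \frac{3 \left(P + 4 \sqrt{2}\right)}{12 + F}$ ($r{\left(F,P \right)} = - 3 \frac{P + 4 \sqrt{2}}{F + 12} = - 3 \frac{P + 4 \sqrt{2}}{12 + F} = - \frac{3 \left(P + 4 \sqrt{2}\right)}{12 + F}$)
$r{\left(-64,-25 \right)} - \left(-52 + D{\left(3 \right)}\right) \left(-53\right) = \frac{3 \left(\left(-1\right) \left(-25\right) - 4 \sqrt{2}\right)}{12 - 64} - \left(-52 + 9\right) \left(-53\right) = \frac{3 \left(25 - 4 \sqrt{2}\right)}{-52} - \left(-43\right) \left(-53\right) = 3 \left(- \frac{1}{52}\right) \left(25 - 4 \sqrt{2}\right) - 2279 = \left(- \frac{75}{52} + \frac{3 \sqrt{2}}{13}\right) - 2279 = - \frac{118583}{52} + \frac{3 \sqrt{2}}{13}$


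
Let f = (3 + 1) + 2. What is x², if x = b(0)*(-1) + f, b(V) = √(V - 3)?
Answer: (6 - I*√3)² ≈ 33.0 - 20.785*I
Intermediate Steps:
b(V) = √(-3 + V)
f = 6 (f = 4 + 2 = 6)
x = 6 - I*√3 (x = √(-3 + 0)*(-1) + 6 = √(-3)*(-1) + 6 = (I*√3)*(-1) + 6 = -I*√3 + 6 = 6 - I*√3 ≈ 6.0 - 1.732*I)
x² = (6 - I*√3)²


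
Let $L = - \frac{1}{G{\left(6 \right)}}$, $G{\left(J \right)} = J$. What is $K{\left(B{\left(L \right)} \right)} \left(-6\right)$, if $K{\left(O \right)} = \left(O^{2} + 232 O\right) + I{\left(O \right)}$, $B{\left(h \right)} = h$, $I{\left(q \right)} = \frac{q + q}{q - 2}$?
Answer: $\frac{18011}{78} \approx 230.91$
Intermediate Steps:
$I{\left(q \right)} = \frac{2 q}{-2 + q}$
$L = - \frac{1}{6} \approx -0.16667$
$K{\left(O \right)} = O^{2} + 232 O + \frac{2 O}{-2 + O}$ ($K{\left(O \right)} = \left(O^{2} + 232 O\right) + \frac{2 O}{-2 + O} = O^{2} + 232 O + \frac{2 O}{-2 + O}$)
$K{\left(B{\left(L \right)} \right)} \left(-6\right) = - \frac{2 + \left(-2 - \frac{1}{6}\right) \left(232 - \frac{1}{6}\right)}{6 \left(-2 - \frac{1}{6}\right)} \left(-6\right) = - \frac{2 - \frac{18083}{36}}{6 \left(- \frac{13}{6}\right)} \left(-6\right) = \left(- \frac{1}{6}\right) \left(- \frac{6}{13}\right) \left(2 - \frac{18083}{36}\right) \left(-6\right) = \left(- \frac{1}{6}\right) \left(- \frac{6}{13}\right) \left(- \frac{18011}{36}\right) \left(-6\right) = \left(- \frac{18011}{468}\right) \left(-6\right) = \frac{18011}{78}$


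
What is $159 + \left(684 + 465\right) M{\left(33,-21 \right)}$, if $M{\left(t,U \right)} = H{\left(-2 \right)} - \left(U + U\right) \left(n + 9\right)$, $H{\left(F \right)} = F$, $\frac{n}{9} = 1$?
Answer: $866505$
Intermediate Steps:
$n = 9$ ($n = 9 \cdot 1 = 9$)
$M{\left(t,U \right)} = -2 - 36 U$ ($M{\left(t,U \right)} = -2 - \left(U + U\right) \left(9 + 9\right) = -2 - 2 U 18 = -2 - 36 U$)
$159 + \left(684 + 465\right) M{\left(33,-21 \right)} = 159 + \left(684 + 465\right) \left(-2 - -756\right) = 159 + 1149 \left(-2 + 756\right) = 159 + 1149 \cdot 754 = 159 + 866346 = 866505$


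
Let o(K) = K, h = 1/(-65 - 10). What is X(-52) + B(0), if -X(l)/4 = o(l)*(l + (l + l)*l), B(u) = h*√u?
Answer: 1114048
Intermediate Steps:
h = -1/75 (h = 1/(-75) = -1/75 ≈ -0.013333)
B(u) = -√u/75
X(l) = -4*l*(l + 2*l²) (X(l) = -4*l*(l + (l + l)*l) = -4*l*(l + (2*l)*l) = -4*l*(l + 2*l²))
X(-52) + B(0) = (-52)²*(-4 - 8*(-52)) - √0/75 = 2704*(-4 + 416) - 1/75*0 = 2704*412 + 0 = 1114048 + 0 = 1114048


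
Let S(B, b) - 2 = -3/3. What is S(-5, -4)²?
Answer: 1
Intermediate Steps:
S(B, b) = 1 (S(B, b) = 2 - 3/3 = 2 - 3*⅓ = 2 - 1 = 1)
S(-5, -4)² = 1² = 1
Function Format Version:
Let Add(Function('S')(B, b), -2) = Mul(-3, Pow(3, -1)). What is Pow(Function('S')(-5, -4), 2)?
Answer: 1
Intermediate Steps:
Function('S')(B, b) = 1 (Function('S')(B, b) = Add(2, Mul(-3, Pow(3, -1))) = Add(2, Mul(-3, Rational(1, 3))) = Add(2, -1) = 1)
Pow(Function('S')(-5, -4), 2) = Pow(1, 2) = 1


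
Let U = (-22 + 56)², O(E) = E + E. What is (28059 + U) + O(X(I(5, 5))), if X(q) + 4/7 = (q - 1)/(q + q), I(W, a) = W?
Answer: 1022513/35 ≈ 29215.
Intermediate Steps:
X(q) = -4/7 + (-1 + q)/(2*q) (X(q) = -4/7 + (q - 1)/(q + q) = -4/7 + (-1 + q)/((2*q)) = -4/7 + (-1 + q)*(1/(2*q)) = -4/7 + (-1 + q)/(2*q))
O(E) = 2*E
U = 1156 (U = 34² = 1156)
(28059 + U) + O(X(I(5, 5))) = (28059 + 1156) + 2*((1/14)*(-7 - 1*5)/5) = 29215 + 2*((1/14)*(⅕)*(-7 - 5)) = 29215 + 2*((1/14)*(⅕)*(-12)) = 29215 + 2*(-6/35) = 29215 - 12/35 = 1022513/35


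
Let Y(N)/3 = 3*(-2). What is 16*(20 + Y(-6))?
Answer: 32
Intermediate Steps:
Y(N) = -18 (Y(N) = 3*(3*(-2)) = 3*(-6) = -18)
16*(20 + Y(-6)) = 16*(20 - 18) = 16*2 = 32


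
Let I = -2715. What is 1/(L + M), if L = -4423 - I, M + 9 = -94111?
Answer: -1/95828 ≈ -1.0435e-5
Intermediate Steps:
M = -94120 (M = -9 - 94111 = -94120)
L = -1708 (L = -4423 - 1*(-2715) = -4423 + 2715 = -1708)
1/(L + M) = 1/(-1708 - 94120) = 1/(-95828) = -1/95828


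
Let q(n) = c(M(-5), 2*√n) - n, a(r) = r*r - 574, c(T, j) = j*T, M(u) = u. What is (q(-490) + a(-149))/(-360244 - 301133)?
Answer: -22117/661377 + 70*I*√10/661377 ≈ -0.033441 + 0.00033469*I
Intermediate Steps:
c(T, j) = T*j
a(r) = -574 + r² (a(r) = r² - 574 = -574 + r²)
q(n) = -n - 10*√n (q(n) = -10*√n - n = -n - 10*√n)
(q(-490) + a(-149))/(-360244 - 301133) = ((-1*(-490) - 70*I*√10) + (-574 + (-149)²))/(-360244 - 301133) = ((490 - 70*I*√10) + (-574 + 22201))/(-661377) = ((490 - 70*I*√10) + 21627)*(-1/661377) = (22117 - 70*I*√10)*(-1/661377) = -22117/661377 + 70*I*√10/661377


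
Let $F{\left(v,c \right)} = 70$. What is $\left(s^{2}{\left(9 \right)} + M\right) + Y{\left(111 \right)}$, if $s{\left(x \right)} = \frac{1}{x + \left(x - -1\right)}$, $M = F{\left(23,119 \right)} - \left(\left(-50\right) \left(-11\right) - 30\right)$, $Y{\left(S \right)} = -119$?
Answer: $- \frac{205408}{361} \approx -569.0$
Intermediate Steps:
$M = -450$ ($M = 70 - \left(\left(-50\right) \left(-11\right) - 30\right) = 70 - \left(550 - 30\right) = 70 - 520 = -450$)
$s{\left(x \right)} = \frac{1}{1 + 2 x}$ ($s{\left(x \right)} = \frac{1}{x + \left(x + 1\right)} = \frac{1}{x + \left(1 + x\right)} = \frac{1}{1 + 2 x}$)
$\left(s^{2}{\left(9 \right)} + M\right) + Y{\left(111 \right)} = \left(\left(\frac{1}{1 + 2 \cdot 9}\right)^{2} - 450\right) - 119 = \left(\left(\frac{1}{1 + 18}\right)^{2} - 450\right) - 119 = \left(\left(\frac{1}{19}\right)^{2} - 450\right) - 119 = \left(\frac{1}{361} - 450\right) - 119 = - \frac{162449}{361} - 119 = - \frac{205408}{361}$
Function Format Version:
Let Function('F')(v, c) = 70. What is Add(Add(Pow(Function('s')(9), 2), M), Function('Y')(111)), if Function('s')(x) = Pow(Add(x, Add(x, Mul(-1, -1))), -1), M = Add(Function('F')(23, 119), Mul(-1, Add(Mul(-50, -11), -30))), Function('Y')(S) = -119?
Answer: Rational(-205408, 361) ≈ -569.00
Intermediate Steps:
M = -450 (M = Add(70, Mul(-1, Add(Mul(-50, -11), -30))) = Add(70, Mul(-1, Add(550, -30))) = Add(70, Mul(-1, 520)) = Add(70, -520) = -450)
Function('s')(x) = Pow(Add(1, Mul(2, x)), -1) (Function('s')(x) = Pow(Add(x, Add(x, 1)), -1) = Pow(Add(x, Add(1, x)), -1) = Pow(Add(1, Mul(2, x)), -1))
Add(Add(Pow(Function('s')(9), 2), M), Function('Y')(111)) = Add(Add(Pow(Pow(Add(1, Mul(2, 9)), -1), 2), -450), -119) = Add(Add(Pow(Pow(Add(1, 18), -1), 2), -450), -119) = Add(Add(Pow(Pow(19, -1), 2), -450), -119) = Add(Add(Pow(Rational(1, 19), 2), -450), -119) = Add(Add(Rational(1, 361), -450), -119) = Add(Rational(-162449, 361), -119) = Rational(-205408, 361)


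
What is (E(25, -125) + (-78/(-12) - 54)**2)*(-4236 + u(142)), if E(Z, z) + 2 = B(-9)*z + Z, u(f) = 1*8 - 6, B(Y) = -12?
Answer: -32002689/2 ≈ -1.6001e+7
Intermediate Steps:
u(f) = 2 (u(f) = 8 - 6 = 2)
E(Z, z) = -2 + Z - 12*z (E(Z, z) = -2 + (-12*z + Z) = -2 + (Z - 12*z) = -2 + Z - 12*z)
(E(25, -125) + (-78/(-12) - 54)**2)*(-4236 + u(142)) = ((-2 + 25 - 12*(-125)) + (-78/(-12) - 54)**2)*(-4236 + 2) = ((-2 + 25 + 1500) + (-78*(-1/12) - 54)**2)*(-4234) = (1523 + (13/2 - 54)**2)*(-4234) = (1523 + (-95/2)**2)*(-4234) = (1523 + 9025/4)*(-4234) = (15117/4)*(-4234) = -32002689/2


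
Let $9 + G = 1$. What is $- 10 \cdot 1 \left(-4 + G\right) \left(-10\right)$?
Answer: $-1200$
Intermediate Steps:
$G = -8$ ($G = -9 + 1 = -8$)
$- 10 \cdot 1 \left(-4 + G\right) \left(-10\right) = - 10 \cdot 1 \left(-4 - 8\right) \left(-10\right) = - 10 \cdot 1 \left(-12\right) \left(-10\right) = \left(-10\right) \left(-12\right) \left(-10\right) = 120 \left(-10\right) = -1200$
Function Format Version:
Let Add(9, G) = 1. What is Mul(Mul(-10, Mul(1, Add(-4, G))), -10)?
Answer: -1200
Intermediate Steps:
G = -8 (G = Add(-9, 1) = -8)
Mul(Mul(-10, Mul(1, Add(-4, G))), -10) = Mul(Mul(-10, Mul(1, Add(-4, -8))), -10) = Mul(Mul(-10, Mul(1, -12)), -10) = Mul(Mul(-10, -12), -10) = Mul(120, -10) = -1200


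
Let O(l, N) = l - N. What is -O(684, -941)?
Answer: -1625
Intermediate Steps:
-O(684, -941) = -(684 - 1*(-941)) = -(684 + 941) = -1*1625 = -1625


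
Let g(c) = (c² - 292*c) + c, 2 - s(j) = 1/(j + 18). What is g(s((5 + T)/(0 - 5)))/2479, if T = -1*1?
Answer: -4151453/18334684 ≈ -0.22643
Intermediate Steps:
T = -1
s(j) = 2 - 1/(18 + j) (s(j) = 2 - 1/(j + 18) = 2 - 1/(18 + j))
g(c) = c² - 291*c
g(s((5 + T)/(0 - 5)))/2479 = (((35 + 2*((5 - 1)/(0 - 5)))/(18 + (5 - 1)/(0 - 5)))*(-291 + (35 + 2*((5 - 1)/(0 - 5)))/(18 + (5 - 1)/(0 - 5))))/2479 = (((35 + 2*(4/(-5)))/(18 + 4/(-5)))*(-291 + (35 + 2*(4/(-5)))/(18 + 4/(-5))))*(1/2479) = (((35 + 2*(4*(-⅕)))/(18 + 4*(-⅕)))*(-291 + (35 + 2*(4*(-⅕)))/(18 + 4*(-⅕))))*(1/2479) = (((35 + 2*(-⅘))/(18 - ⅘))*(-291 + (35 + 2*(-⅘))/(18 - ⅘)))*(1/2479) = (((35 - 8/5)/(86/5))*(-291 + (35 - 8/5)/(86/5)))*(1/2479) = (((5/86)*(167/5))*(-291 + (5/86)*(167/5)))*(1/2479) = (167*(-291 + 167/86)/86)*(1/2479) = ((167/86)*(-24859/86))*(1/2479) = -4151453/7396*1/2479 = -4151453/18334684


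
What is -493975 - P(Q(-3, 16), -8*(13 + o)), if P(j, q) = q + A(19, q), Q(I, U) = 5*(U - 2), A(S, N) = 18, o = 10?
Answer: -493809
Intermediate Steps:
Q(I, U) = -10 + 5*U (Q(I, U) = 5*(-2 + U) = -10 + 5*U)
P(j, q) = 18 + q (P(j, q) = q + 18 = 18 + q)
-493975 - P(Q(-3, 16), -8*(13 + o)) = -493975 - (18 - 8*(13 + 10)) = -493975 - (18 - 8*23) = -493975 - (18 - 184) = -493975 - 1*(-166) = -493975 + 166 = -493809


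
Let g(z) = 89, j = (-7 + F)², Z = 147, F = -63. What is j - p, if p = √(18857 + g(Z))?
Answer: 4900 - √18946 ≈ 4762.4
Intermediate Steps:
j = 4900 (j = (-7 - 63)² = (-70)² = 4900)
p = √18946 (p = √(18857 + 89) = √18946 ≈ 137.64)
j - p = 4900 - √18946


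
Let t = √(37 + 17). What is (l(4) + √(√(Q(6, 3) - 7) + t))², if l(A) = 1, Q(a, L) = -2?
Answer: (1 + √3*√(I + √6))² ≈ 13.878 + 4.0852*I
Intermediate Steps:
t = 3*√6 (t = √54 = 3*√6 ≈ 7.3485)
(l(4) + √(√(Q(6, 3) - 7) + t))² = (1 + √(√(-2 - 7) + 3*√6))² = (1 + √(√(-9) + 3*√6))² = (1 + √(3*I + 3*√6))²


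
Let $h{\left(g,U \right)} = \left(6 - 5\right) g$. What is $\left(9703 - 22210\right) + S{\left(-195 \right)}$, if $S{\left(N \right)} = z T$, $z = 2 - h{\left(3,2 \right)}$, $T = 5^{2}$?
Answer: $-12532$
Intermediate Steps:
$h{\left(g,U \right)} = g$ ($h{\left(g,U \right)} = 1 g = g$)
$T = 25$
$z = -1$ ($z = 2 - 3 = -1$)
$S{\left(N \right)} = -25$ ($S{\left(N \right)} = \left(-1\right) 25 = -25$)
$\left(9703 - 22210\right) + S{\left(-195 \right)} = \left(9703 - 22210\right) - 25 = -12507 - 25 = -12532$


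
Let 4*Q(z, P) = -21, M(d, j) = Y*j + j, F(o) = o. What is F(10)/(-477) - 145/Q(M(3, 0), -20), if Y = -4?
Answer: 92150/3339 ≈ 27.598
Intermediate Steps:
M(d, j) = -3*j (M(d, j) = -4*j + j = -3*j)
Q(z, P) = -21/4 (Q(z, P) = (¼)*(-21) = -21/4)
F(10)/(-477) - 145/Q(M(3, 0), -20) = 10/(-477) - 145/(-21/4) = 10*(-1/477) - 145*(-4/21) = -10/477 + 580/21 = 92150/3339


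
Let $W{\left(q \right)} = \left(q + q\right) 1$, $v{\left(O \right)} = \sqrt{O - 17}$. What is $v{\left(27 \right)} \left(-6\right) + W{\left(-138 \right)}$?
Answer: $-276 - 6 \sqrt{10} \approx -294.97$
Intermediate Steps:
$v{\left(O \right)} = \sqrt{-17 + O}$
$W{\left(q \right)} = 2 q$ ($W{\left(q \right)} = 2 q 1 = 2 q$)
$v{\left(27 \right)} \left(-6\right) + W{\left(-138 \right)} = \sqrt{-17 + 27} \left(-6\right) + 2 \left(-138\right) = \sqrt{10} \left(-6\right) - 276 = - 6 \sqrt{10} - 276 = -276 - 6 \sqrt{10}$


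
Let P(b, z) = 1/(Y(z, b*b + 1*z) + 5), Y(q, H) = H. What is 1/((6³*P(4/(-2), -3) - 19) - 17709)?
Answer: -1/17692 ≈ -5.6523e-5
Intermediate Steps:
P(b, z) = 1/(5 + z + b²) (P(b, z) = 1/((b*b + 1*z) + 5) = 1/((b² + z) + 5) = 1/((z + b²) + 5) = 1/(5 + z + b²))
1/((6³*P(4/(-2), -3) - 19) - 17709) = 1/((6³/(5 - 3 + (4/(-2))²) - 19) - 17709) = 1/((216/(5 - 3 + (4*(-½))²) - 19) - 17709) = 1/((216/(5 - 3 + (-2)²) - 19) - 17709) = 1/((216/(5 - 3 + 4) - 19) - 17709) = 1/((216/6 - 19) - 17709) = 1/((216*(⅙) - 19) - 17709) = 1/((36 - 19) - 17709) = 1/(17 - 17709) = 1/(-17692) = -1/17692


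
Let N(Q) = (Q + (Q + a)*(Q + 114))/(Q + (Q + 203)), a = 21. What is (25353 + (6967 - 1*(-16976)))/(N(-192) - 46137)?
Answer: -2974192/2787981 ≈ -1.0668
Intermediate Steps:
N(Q) = (Q + (21 + Q)*(114 + Q))/(203 + 2*Q) (N(Q) = (Q + (Q + 21)*(Q + 114))/(Q + (Q + 203)) = (Q + (21 + Q)*(114 + Q))/(Q + (203 + Q)) = (Q + (21 + Q)*(114 + Q))/(203 + 2*Q))
(25353 + (6967 - 1*(-16976)))/(N(-192) - 46137) = (25353 + (6967 - 1*(-16976)))/((2394 + (-192)**2 + 136*(-192))/(203 + 2*(-192)) - 46137) = (25353 + (6967 + 16976))/((2394 + 36864 - 26112)/(203 - 384) - 46137) = (25353 + 23943)/(13146/(-181) - 46137) = 49296/(-1/181*13146 - 46137) = 49296/(-13146/181 - 46137) = 49296/(-8363943/181) = 49296*(-181/8363943) = -2974192/2787981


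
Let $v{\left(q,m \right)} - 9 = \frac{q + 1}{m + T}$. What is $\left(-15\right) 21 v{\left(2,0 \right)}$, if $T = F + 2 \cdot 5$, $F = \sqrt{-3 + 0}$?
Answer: $\frac{945 \left(- 3 \sqrt{3} + 31 i\right)}{\sqrt{3} - 10 i} \approx -2926.7 + 15.891 i$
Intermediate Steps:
$F = i \sqrt{3}$ ($F = \sqrt{-3} = i \sqrt{3} \approx 1.732 i$)
$T = 10 + i \sqrt{3}$ ($T = i \sqrt{3} + 2 \cdot 5 = i \sqrt{3} + 10 = 10 + i \sqrt{3} \approx 10.0 + 1.732 i$)
$v{\left(q,m \right)} = 9 + \frac{1 + q}{10 + m + i \sqrt{3}}$ ($v{\left(q,m \right)} = 9 + \frac{q + 1}{m + \left(10 + i \sqrt{3}\right)} = 9 + \frac{1 + q}{10 + m + i \sqrt{3}}$)
$\left(-15\right) 21 v{\left(2,0 \right)} = \left(-15\right) 21 \frac{91 + 2 + 9 \cdot 0 + 9 i \sqrt{3}}{10 + 0 + i \sqrt{3}} = - 315 \frac{91 + 2 + 0 + 9 i \sqrt{3}}{10 + i \sqrt{3}} = - 315 \frac{93 + 9 i \sqrt{3}}{10 + i \sqrt{3}} = - \frac{315 \left(93 + 9 i \sqrt{3}\right)}{10 + i \sqrt{3}}$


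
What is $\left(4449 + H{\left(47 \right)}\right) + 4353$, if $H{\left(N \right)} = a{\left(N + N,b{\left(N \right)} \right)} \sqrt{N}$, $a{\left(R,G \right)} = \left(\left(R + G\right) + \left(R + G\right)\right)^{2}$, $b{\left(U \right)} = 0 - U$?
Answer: $8802 + 8836 \sqrt{47} \approx 69379.0$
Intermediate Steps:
$b{\left(U \right)} = - U$
$a{\left(R,G \right)} = \left(2 G + 2 R\right)^{2}$ ($a{\left(R,G \right)} = \left(\left(G + R\right) + \left(G + R\right)\right)^{2} = \left(2 G + 2 R\right)^{2}$)
$H{\left(N \right)} = 4 N^{\frac{5}{2}}$ ($H{\left(N \right)} = 4 \left(- N + \left(N + N\right)\right)^{2} \sqrt{N} = 4 \left(- N + 2 N\right)^{2} \sqrt{N} = 4 N^{2} \sqrt{N} = 4 N^{\frac{5}{2}}$)
$\left(4449 + H{\left(47 \right)}\right) + 4353 = \left(4449 + 4 \cdot 47^{\frac{5}{2}}\right) + 4353 = \left(4449 + 4 \cdot 2209 \sqrt{47}\right) + 4353 = \left(4449 + 8836 \sqrt{47}\right) + 4353 = 8802 + 8836 \sqrt{47}$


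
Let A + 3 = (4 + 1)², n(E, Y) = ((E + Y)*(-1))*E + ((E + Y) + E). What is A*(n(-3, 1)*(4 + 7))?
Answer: -2662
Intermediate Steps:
n(E, Y) = Y + 2*E + E*(-E - Y) (n(E, Y) = (-E - Y)*E + (Y + 2*E) = E*(-E - Y) + (Y + 2*E) = Y + 2*E + E*(-E - Y))
A = 22 (A = -3 + (4 + 1)² = -3 + 5² = -3 + 25 = 22)
A*(n(-3, 1)*(4 + 7)) = 22*((1 - 1*(-3)² + 2*(-3) - 1*(-3)*1)*(4 + 7)) = 22*((1 - 1*9 - 6 + 3)*11) = 22*((1 - 9 - 6 + 3)*11) = 22*(-11*11) = 22*(-121) = -2662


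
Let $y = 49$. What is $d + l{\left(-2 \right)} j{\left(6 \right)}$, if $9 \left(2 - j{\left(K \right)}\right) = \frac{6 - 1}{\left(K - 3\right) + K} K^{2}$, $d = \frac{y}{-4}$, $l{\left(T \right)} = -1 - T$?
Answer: $- \frac{449}{36} \approx -12.472$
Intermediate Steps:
$d = - \frac{49}{4}$ ($d = \frac{49}{-4} = 49 \left(- \frac{1}{4}\right) = - \frac{49}{4} \approx -12.25$)
$j{\left(K \right)} = 2 - \frac{5 K^{2}}{9 \left(-3 + 2 K\right)}$ ($j{\left(K \right)} = 2 - \frac{\frac{6 - 1}{\left(K - 3\right) + K} K^{2}}{9} = 2 - \frac{\frac{5}{\left(-3 + K\right) + K} K^{2}}{9} = 2 - \frac{\frac{5}{-3 + 2 K} K^{2}}{9} = 2 - \frac{5 K^{2} \frac{1}{-3 + 2 K}}{9} = 2 - \frac{5 K^{2}}{9 \left(-3 + 2 K\right)}$)
$d + l{\left(-2 \right)} j{\left(6 \right)} = - \frac{49}{4} + \left(-1 - -2\right) \frac{-54 - 5 \cdot 6^{2} + 36 \cdot 6}{9 \left(-3 + 2 \cdot 6\right)} = - \frac{49}{4} + \left(-1 + 2\right) \frac{-54 - 180 + 216}{9 \left(-3 + 12\right)} = - \frac{49}{4} + 1 \frac{-54 - 180 + 216}{9 \cdot 9} = - \frac{49}{4} + 1 \cdot \frac{1}{9} \cdot \frac{1}{9} \left(-18\right) = - \frac{49}{4} + 1 \left(- \frac{2}{9}\right) = - \frac{49}{4} - \frac{2}{9} = - \frac{449}{36}$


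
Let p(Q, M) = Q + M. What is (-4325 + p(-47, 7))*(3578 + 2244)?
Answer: -25413030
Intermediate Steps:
p(Q, M) = M + Q
(-4325 + p(-47, 7))*(3578 + 2244) = (-4325 + (7 - 47))*(3578 + 2244) = (-4325 - 40)*5822 = -4365*5822 = -25413030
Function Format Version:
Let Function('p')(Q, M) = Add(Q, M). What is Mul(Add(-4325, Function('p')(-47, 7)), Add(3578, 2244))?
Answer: -25413030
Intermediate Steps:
Function('p')(Q, M) = Add(M, Q)
Mul(Add(-4325, Function('p')(-47, 7)), Add(3578, 2244)) = Mul(Add(-4325, Add(7, -47)), Add(3578, 2244)) = Mul(Add(-4325, -40), 5822) = Mul(-4365, 5822) = -25413030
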